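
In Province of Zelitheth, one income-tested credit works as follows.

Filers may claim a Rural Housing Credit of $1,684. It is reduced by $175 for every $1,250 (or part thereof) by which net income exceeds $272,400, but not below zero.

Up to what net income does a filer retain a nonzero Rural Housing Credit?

$283,650

After 9 increments the reduction is 9 × $175 = $1,575, leaving $109; one more increment wipes it out. Increment 9 ends at excess 9 × $1,250 = $11,250, so the highest qualifying income is $272,400 + $11,250 = $283,650.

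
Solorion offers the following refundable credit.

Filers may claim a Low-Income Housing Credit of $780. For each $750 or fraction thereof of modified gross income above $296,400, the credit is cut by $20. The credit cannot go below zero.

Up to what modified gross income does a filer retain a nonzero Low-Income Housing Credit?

$324,900

After 38 increments the reduction is 38 × $20 = $760, leaving $20; one more increment wipes it out. Increment 38 ends at excess 38 × $750 = $28,500, so the highest qualifying income is $296,400 + $28,500 = $324,900.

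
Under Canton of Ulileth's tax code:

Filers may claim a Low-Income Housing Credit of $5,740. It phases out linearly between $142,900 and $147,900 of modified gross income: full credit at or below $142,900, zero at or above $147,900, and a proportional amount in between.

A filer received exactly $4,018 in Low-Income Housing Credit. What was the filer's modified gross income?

$4,018 is 4,018/5,740 of the full $5,740, so 1,722/5,740 of the $5,000 range has been used: income = $142,900 + $5,000 × 1,722/5,740 = $144,400.

$144,400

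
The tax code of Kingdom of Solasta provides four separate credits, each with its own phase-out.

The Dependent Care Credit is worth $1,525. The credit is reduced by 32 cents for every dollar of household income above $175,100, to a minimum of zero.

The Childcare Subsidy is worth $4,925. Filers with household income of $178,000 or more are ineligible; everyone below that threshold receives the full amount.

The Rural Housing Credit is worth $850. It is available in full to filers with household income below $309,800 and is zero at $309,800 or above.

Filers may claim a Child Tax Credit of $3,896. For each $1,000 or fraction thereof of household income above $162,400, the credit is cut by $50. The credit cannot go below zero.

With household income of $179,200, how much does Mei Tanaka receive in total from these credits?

$4,109

Dependent Care Credit: 32% of the $4,100 excess over $175,100 is $1,312; credit = $1,525 − $1,312 = $213.
Childcare Subsidy: $179,200 meets or exceeds the $178,000 cutoff, so the credit is $0.
Rural Housing Credit: $179,200 is below the $309,800 cutoff, so the full $850 applies.
Child Tax Credit: income exceeds $162,400 by $16,800, which is 17 full-or-partial $1,000 increments; reduction = 17 × $50 = $850, leaving $3,046.
Total: $213 + $0 + $850 + $3,046 = $4,109.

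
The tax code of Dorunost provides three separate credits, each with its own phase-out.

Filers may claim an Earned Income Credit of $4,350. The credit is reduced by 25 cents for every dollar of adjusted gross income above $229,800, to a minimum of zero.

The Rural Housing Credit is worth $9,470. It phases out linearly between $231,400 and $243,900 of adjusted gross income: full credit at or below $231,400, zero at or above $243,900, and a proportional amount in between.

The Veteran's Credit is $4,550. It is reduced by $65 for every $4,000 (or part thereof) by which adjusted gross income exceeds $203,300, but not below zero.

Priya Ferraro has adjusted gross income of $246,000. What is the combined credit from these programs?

$4,135

Earned Income Credit: 25% of the $16,200 excess over $229,800 is $4,050; credit = $4,350 − $4,050 = $300.
Rural Housing Credit: $246,000 is at or above $243,900, so the credit is $0.
Veteran's Credit: income exceeds $203,300 by $42,700, which is 11 full-or-partial $4,000 increments; reduction = 11 × $65 = $715, leaving $3,835.
Total: $300 + $0 + $3,835 = $4,135.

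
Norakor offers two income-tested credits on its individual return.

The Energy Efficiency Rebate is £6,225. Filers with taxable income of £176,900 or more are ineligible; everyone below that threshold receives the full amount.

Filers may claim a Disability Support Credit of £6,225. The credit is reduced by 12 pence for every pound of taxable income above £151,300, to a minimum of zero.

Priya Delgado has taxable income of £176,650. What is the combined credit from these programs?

Energy Efficiency Rebate: £176,650 is below the £176,900 cutoff, so the full £6,225 applies.
Disability Support Credit: 12% of the £25,350 excess over £151,300 is £3,042; credit = £6,225 − £3,042 = £3,183.
Total: £6,225 + £3,183 = £9,408.

£9,408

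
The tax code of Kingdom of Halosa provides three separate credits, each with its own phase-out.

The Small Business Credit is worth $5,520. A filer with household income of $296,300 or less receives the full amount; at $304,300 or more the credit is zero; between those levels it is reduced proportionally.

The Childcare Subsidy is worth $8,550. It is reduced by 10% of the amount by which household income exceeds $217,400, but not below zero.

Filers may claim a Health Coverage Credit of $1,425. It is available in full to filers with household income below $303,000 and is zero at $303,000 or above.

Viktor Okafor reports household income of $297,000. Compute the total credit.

$7,052

Small Business Credit: $297,000 is $700 into a $8,000 phase-out range, leaving 7,300/8,000 of the credit: $5,520 × 7,300/8,000 = $5,037.
Childcare Subsidy: 10% of the $79,600 excess over $217,400 is $7,960; credit = $8,550 − $7,960 = $590.
Health Coverage Credit: $297,000 is below the $303,000 cutoff, so the full $1,425 applies.
Total: $5,037 + $590 + $1,425 = $7,052.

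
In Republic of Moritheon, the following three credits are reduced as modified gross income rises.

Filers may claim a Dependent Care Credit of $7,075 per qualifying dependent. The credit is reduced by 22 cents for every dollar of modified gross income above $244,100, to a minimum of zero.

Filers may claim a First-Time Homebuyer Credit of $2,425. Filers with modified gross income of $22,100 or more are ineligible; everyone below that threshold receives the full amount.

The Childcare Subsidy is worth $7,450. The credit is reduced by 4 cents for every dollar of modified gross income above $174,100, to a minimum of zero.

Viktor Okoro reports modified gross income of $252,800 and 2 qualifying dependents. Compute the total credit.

Dependent Care Credit: base = 2 × $7,075 = $14,150. 22% of the $8,700 excess over $244,100 is $1,914; credit = $14,150 − $1,914 = $12,236.
First-Time Homebuyer Credit: $252,800 meets or exceeds the $22,100 cutoff, so the credit is $0.
Childcare Subsidy: 4% of the $78,700 excess over $174,100 is $3,148; credit = $7,450 − $3,148 = $4,302.
Total: $12,236 + $0 + $4,302 = $16,538.

$16,538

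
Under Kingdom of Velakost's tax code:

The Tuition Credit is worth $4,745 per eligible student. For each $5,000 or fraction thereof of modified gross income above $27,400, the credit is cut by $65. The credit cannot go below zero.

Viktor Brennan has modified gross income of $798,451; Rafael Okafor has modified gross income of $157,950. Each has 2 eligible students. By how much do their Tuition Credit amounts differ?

$7,735

Viktor ($798,451): Tuition Credit: base = 2 × $4,745 = $9,490. income exceeds $27,400 by $771,051 → 155 increments × $65 = $10,075 ≥ base, so the credit is $0.
Rafael ($157,950): Tuition Credit: base = 2 × $4,745 = $9,490. income exceeds $27,400 by $130,550, which is 27 full-or-partial $5,000 increments; reduction = 27 × $65 = $1,755, leaving $7,735.
Difference: |$0 − $7,735| = $7,735.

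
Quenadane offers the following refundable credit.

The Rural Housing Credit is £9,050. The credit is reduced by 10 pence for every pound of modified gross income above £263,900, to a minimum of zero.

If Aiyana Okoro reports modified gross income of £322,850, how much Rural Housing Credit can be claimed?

Rural Housing Credit: 10% of the £58,950 excess over £263,900 is £5,895; credit = £9,050 − £5,895 = £3,155.

£3,155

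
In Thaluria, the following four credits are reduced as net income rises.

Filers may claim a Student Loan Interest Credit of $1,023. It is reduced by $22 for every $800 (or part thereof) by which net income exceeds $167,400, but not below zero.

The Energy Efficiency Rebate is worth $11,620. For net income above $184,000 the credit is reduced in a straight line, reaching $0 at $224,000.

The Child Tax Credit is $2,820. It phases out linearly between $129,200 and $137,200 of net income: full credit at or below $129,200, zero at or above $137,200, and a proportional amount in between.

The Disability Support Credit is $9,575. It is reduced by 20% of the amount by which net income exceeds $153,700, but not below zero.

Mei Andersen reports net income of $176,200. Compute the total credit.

$17,476

Student Loan Interest Credit: income exceeds $167,400 by $8,800, which is 11 full-or-partial $800 increments; reduction = 11 × $22 = $242, leaving $781.
Energy Efficiency Rebate: $176,200 is at or below the $184,000 threshold, so the full $11,620 applies.
Child Tax Credit: $176,200 is at or above $137,200, so the credit is $0.
Disability Support Credit: 20% of the $22,500 excess over $153,700 is $4,500; credit = $9,575 − $4,500 = $5,075.
Total: $781 + $11,620 + $0 + $5,075 = $17,476.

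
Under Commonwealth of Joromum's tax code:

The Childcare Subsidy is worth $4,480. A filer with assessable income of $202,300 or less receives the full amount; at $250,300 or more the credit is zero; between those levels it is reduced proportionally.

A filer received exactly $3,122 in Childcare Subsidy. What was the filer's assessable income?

$216,850

$3,122 is 3,122/4,480 of the full $4,480, so 1,358/4,480 of the $48,000 range has been used: income = $202,300 + $48,000 × 1,358/4,480 = $216,850.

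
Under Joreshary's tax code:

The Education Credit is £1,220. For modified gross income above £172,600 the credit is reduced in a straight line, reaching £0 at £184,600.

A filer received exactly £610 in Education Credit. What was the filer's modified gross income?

£610 is 610/1,220 of the full £1,220, so 610/1,220 of the £12,000 range has been used: income = £172,600 + £12,000 × 610/1,220 = £178,600.

£178,600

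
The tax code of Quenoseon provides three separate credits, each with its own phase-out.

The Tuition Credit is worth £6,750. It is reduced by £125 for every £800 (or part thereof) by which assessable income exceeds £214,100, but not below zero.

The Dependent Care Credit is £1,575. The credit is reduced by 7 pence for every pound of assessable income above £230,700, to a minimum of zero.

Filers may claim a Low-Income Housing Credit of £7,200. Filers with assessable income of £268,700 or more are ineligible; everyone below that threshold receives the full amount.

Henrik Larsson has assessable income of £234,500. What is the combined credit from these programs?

Tuition Credit: income exceeds £214,100 by £20,400, which is 26 full-or-partial £800 increments; reduction = 26 × £125 = £3,250, leaving £3,500.
Dependent Care Credit: 7% of the £3,800 excess over £230,700 is £266; credit = £1,575 − £266 = £1,309.
Low-Income Housing Credit: £234,500 is below the £268,700 cutoff, so the full £7,200 applies.
Total: £3,500 + £1,309 + £7,200 = £12,009.

£12,009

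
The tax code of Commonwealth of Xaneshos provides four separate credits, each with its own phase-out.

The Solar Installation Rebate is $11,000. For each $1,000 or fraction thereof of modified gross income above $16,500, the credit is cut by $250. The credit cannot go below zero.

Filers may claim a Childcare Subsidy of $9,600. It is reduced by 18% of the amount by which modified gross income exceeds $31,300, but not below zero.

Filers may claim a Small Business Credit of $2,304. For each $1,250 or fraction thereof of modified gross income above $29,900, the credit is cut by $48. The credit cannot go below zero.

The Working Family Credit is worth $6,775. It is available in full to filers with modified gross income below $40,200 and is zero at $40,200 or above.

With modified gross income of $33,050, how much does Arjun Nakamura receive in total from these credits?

$24,970

Solar Installation Rebate: income exceeds $16,500 by $16,550, which is 17 full-or-partial $1,000 increments; reduction = 17 × $250 = $4,250, leaving $6,750.
Childcare Subsidy: 18% of the $1,750 excess over $31,300 is $315; credit = $9,600 − $315 = $9,285.
Small Business Credit: income exceeds $29,900 by $3,150, which is 3 full-or-partial $1,250 increments; reduction = 3 × $48 = $144, leaving $2,160.
Working Family Credit: $33,050 is below the $40,200 cutoff, so the full $6,775 applies.
Total: $6,750 + $9,285 + $2,160 + $6,775 = $24,970.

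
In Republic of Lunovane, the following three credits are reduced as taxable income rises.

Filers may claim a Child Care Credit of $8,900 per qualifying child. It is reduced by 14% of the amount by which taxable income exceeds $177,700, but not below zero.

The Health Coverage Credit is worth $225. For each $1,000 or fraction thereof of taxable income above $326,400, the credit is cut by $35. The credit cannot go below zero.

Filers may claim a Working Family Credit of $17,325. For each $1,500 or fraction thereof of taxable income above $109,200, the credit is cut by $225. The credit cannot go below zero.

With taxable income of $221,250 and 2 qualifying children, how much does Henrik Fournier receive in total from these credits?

Child Care Credit: base = 2 × $8,900 = $17,800. 14% of the $43,550 excess over $177,700 is $6,097; credit = $17,800 − $6,097 = $11,703.
Health Coverage Credit: $221,250 is at or below the $326,400 threshold, so the full $225 applies.
Working Family Credit: income exceeds $109,200 by $112,050, which is 75 full-or-partial $1,500 increments; reduction = 75 × $225 = $16,875, leaving $450.
Total: $11,703 + $225 + $450 = $12,378.

$12,378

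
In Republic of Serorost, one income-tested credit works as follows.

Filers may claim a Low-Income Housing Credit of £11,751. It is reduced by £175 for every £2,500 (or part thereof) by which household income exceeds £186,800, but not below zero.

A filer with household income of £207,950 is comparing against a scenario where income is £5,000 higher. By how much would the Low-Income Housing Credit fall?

£350

At £207,950 — income exceeds £186,800 by £21,150, which is 9 full-or-partial £2,500 increments; reduction = 9 × £175 = £1,575, leaving £10,176.
At £212,950 — income exceeds £186,800 by £26,150, which is 11 full-or-partial £2,500 increments; reduction = 11 × £175 = £1,925, leaving £9,826.
Lost: £10,176 − £9,826 = £350.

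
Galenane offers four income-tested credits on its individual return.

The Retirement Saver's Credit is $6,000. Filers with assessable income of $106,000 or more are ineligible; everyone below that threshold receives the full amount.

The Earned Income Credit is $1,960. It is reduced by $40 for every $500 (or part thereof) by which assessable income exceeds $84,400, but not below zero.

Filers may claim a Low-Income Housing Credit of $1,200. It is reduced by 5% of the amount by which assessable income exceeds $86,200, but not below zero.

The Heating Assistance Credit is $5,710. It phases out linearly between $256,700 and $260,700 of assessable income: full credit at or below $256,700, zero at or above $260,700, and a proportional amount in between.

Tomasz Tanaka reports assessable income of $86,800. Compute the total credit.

Retirement Saver's Credit: $86,800 is below the $106,000 cutoff, so the full $6,000 applies.
Earned Income Credit: income exceeds $84,400 by $2,400, which is 5 full-or-partial $500 increments; reduction = 5 × $40 = $200, leaving $1,760.
Low-Income Housing Credit: 5% of the $600 excess over $86,200 is $30; credit = $1,200 − $30 = $1,170.
Heating Assistance Credit: $86,800 is at or below the $256,700 threshold, so the full $5,710 applies.
Total: $6,000 + $1,760 + $1,170 + $5,710 = $14,640.

$14,640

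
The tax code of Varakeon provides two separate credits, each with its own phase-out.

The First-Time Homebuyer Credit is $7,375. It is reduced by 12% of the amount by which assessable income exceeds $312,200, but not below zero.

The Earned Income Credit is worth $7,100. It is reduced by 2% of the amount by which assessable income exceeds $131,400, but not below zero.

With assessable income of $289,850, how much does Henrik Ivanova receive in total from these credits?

$11,306

First-Time Homebuyer Credit: $289,850 is at or below the $312,200 threshold, so the full $7,375 applies.
Earned Income Credit: 2% of the $158,450 excess over $131,400 is $3,169; credit = $7,100 − $3,169 = $3,931.
Total: $7,375 + $3,931 = $11,306.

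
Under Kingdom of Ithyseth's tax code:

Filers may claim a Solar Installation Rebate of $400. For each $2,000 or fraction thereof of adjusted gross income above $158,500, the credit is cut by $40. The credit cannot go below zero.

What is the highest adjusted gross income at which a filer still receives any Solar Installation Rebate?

$176,500

After 9 increments the reduction is 9 × $40 = $360, leaving $40; one more increment wipes it out. Increment 9 ends at excess 9 × $2,000 = $18,000, so the highest qualifying income is $158,500 + $18,000 = $176,500.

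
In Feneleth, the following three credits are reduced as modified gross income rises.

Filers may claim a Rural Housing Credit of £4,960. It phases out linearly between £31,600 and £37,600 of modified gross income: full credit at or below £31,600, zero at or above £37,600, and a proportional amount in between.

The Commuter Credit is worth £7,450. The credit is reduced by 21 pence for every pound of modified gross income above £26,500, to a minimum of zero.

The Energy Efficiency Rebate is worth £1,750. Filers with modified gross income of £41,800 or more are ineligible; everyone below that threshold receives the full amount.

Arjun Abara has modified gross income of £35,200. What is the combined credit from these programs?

Rural Housing Credit: £35,200 is £3,600 into a £6,000 phase-out range, leaving 2,400/6,000 of the credit: £4,960 × 2,400/6,000 = £1,984.
Commuter Credit: 21% of the £8,700 excess over £26,500 is £1,827; credit = £7,450 − £1,827 = £5,623.
Energy Efficiency Rebate: £35,200 is below the £41,800 cutoff, so the full £1,750 applies.
Total: £1,984 + £5,623 + £1,750 = £9,357.

£9,357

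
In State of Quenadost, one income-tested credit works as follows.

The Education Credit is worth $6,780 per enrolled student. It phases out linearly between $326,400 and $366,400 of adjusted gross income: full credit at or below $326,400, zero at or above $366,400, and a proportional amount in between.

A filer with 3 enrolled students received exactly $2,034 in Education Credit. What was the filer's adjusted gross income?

$362,400

Full credit = 3 × $6,780 = $20,340.
$2,034 is 2,034/20,340 of the full $20,340, so 18,306/20,340 of the $40,000 range has been used: income = $326,400 + $40,000 × 18,306/20,340 = $362,400.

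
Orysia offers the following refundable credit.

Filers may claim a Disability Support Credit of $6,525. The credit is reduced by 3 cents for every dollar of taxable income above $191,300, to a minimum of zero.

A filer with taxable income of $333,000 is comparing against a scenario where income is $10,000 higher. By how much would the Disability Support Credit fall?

$300

At $333,000 — 3% of the $141,700 excess over $191,300 is $4,251; credit = $6,525 − $4,251 = $2,274.
At $343,000 — 3% of the $151,700 excess over $191,300 is $4,551; credit = $6,525 − $4,551 = $1,974.
Lost: $2,274 − $1,974 = $300.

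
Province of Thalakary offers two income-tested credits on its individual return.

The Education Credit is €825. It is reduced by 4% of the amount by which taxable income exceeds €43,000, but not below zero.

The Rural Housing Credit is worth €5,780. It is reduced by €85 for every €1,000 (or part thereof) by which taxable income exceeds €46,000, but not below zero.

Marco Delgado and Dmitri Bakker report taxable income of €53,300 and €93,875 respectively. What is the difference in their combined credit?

€3,813

Marco (€53,300): Education Credit: 4% of the €10,300 excess over €43,000 is €412; credit = €825 − €412 = €413. Rural Housing Credit: income exceeds €46,000 by €7,300, which is 8 full-or-partial €1,000 increments; reduction = 8 × €85 = €680, leaving €5,100. total €413 + €5,100 = €5,513
Dmitri (€93,875): Education Credit: 4% of the €50,875 excess over €43,000 is €2,035 ≥ base, so the credit is €0. Rural Housing Credit: income exceeds €46,000 by €47,875, which is 48 full-or-partial €1,000 increments; reduction = 48 × €85 = €4,080, leaving €1,700. total €0 + €1,700 = €1,700
Difference: |€5,513 − €1,700| = €3,813.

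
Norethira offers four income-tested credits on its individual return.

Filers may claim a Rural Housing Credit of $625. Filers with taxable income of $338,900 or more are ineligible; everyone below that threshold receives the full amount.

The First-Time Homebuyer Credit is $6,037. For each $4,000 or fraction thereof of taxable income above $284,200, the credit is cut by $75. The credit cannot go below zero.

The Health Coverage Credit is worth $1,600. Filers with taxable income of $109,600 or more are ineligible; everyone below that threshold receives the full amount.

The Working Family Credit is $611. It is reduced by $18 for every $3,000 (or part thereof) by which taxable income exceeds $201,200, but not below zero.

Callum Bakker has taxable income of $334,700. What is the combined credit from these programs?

Rural Housing Credit: $334,700 is below the $338,900 cutoff, so the full $625 applies.
First-Time Homebuyer Credit: income exceeds $284,200 by $50,500, which is 13 full-or-partial $4,000 increments; reduction = 13 × $75 = $975, leaving $5,062.
Health Coverage Credit: $334,700 meets or exceeds the $109,600 cutoff, so the credit is $0.
Working Family Credit: income exceeds $201,200 by $133,500 → 45 increments × $18 = $810 ≥ base, so the credit is $0.
Total: $625 + $5,062 + $0 + $0 = $5,687.

$5,687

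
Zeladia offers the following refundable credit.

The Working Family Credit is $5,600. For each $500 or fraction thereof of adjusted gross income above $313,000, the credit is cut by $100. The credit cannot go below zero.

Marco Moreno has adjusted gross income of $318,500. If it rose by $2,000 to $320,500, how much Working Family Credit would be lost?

At $318,500 — income exceeds $313,000 by $5,500, which is 11 full-or-partial $500 increments; reduction = 11 × $100 = $1,100, leaving $4,500.
At $320,500 — income exceeds $313,000 by $7,500, which is 15 full-or-partial $500 increments; reduction = 15 × $100 = $1,500, leaving $4,100.
Lost: $4,500 − $4,100 = $400.

$400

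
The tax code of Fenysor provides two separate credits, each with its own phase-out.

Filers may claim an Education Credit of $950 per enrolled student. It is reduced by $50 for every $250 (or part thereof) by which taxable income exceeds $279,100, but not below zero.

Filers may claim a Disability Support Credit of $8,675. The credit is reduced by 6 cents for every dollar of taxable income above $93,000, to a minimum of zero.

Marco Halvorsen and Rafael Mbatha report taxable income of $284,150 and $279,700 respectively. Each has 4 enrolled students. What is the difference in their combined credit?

Marco ($284,150): Education Credit: base = 4 × $950 = $3,800. income exceeds $279,100 by $5,050, which is 21 full-or-partial $250 increments; reduction = 21 × $50 = $1,050, leaving $2,750. Disability Support Credit: 6% of the $191,150 excess over $93,000 is $11,469 ≥ base, so the credit is $0. total $2,750 + $0 = $2,750
Rafael ($279,700): Education Credit: base = 4 × $950 = $3,800. income exceeds $279,100 by $600, which is 3 full-or-partial $250 increments; reduction = 3 × $50 = $150, leaving $3,650. Disability Support Credit: 6% of the $186,700 excess over $93,000 is $11,202 ≥ base, so the credit is $0. total $3,650 + $0 = $3,650
Difference: |$2,750 − $3,650| = $900.

$900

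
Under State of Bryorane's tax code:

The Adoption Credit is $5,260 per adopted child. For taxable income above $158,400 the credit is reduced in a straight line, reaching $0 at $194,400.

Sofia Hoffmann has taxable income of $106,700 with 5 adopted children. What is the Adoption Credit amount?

Adoption Credit: base = 5 × $5,260 = $26,300. $106,700 is at or below the $158,400 threshold, so the full $26,300 applies.

$26,300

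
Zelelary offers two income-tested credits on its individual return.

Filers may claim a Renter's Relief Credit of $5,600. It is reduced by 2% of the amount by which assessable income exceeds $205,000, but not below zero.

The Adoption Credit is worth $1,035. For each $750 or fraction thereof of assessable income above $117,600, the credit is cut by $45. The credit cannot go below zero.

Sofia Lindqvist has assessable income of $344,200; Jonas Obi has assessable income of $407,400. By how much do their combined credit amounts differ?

$1,264

Sofia ($344,200): Renter's Relief Credit: 2% of the $139,200 excess over $205,000 is $2,784; credit = $5,600 − $2,784 = $2,816. Adoption Credit: income exceeds $117,600 by $226,600 → 303 increments × $45 = $13,635 ≥ base, so the credit is $0. total $2,816 + $0 = $2,816
Jonas ($407,400): Renter's Relief Credit: 2% of the $202,400 excess over $205,000 is $4,048; credit = $5,600 − $4,048 = $1,552. Adoption Credit: income exceeds $117,600 by $289,800 → 387 increments × $45 = $17,415 ≥ base, so the credit is $0. total $1,552 + $0 = $1,552
Difference: |$2,816 − $1,552| = $1,264.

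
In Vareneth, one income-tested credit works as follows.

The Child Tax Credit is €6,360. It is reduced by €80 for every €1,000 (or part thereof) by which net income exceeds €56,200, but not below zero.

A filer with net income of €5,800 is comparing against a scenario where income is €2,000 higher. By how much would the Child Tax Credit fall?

At €5,800 — €5,800 is at or below the €56,200 threshold, so the full €6,360 applies.
At €7,800 — €7,800 is at or below the €56,200 threshold, so the full €6,360 applies.
Lost: €6,360 − €6,360 = €0.

€0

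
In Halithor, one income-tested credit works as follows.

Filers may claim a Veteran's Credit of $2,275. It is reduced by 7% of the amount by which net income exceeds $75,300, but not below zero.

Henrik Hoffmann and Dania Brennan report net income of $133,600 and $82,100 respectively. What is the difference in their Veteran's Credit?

Henrik ($133,600): Veteran's Credit: 7% of the $58,300 excess over $75,300 is $4,081 ≥ base, so the credit is $0.
Dania ($82,100): Veteran's Credit: 7% of the $6,800 excess over $75,300 is $476; credit = $2,275 − $476 = $1,799.
Difference: |$0 − $1,799| = $1,799.

$1,799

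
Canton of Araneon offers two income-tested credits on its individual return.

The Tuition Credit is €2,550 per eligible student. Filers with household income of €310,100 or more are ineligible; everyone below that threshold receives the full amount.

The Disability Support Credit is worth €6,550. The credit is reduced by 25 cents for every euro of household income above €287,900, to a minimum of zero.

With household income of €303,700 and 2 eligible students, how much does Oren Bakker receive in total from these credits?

Tuition Credit: base = 2 × €2,550 = €5,100. €303,700 is below the €310,100 cutoff, so the full €5,100 applies.
Disability Support Credit: 25% of the €15,800 excess over €287,900 is €3,950; credit = €6,550 − €3,950 = €2,600.
Total: €5,100 + €2,600 = €7,700.

€7,700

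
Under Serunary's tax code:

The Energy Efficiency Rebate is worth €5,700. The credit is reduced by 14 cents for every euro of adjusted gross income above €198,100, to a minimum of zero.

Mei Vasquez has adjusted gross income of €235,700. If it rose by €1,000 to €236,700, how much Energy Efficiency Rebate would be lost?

At €235,700 — 14% of the €37,600 excess over €198,100 is €5,264; credit = €5,700 − €5,264 = €436.
At €236,700 — 14% of the €38,600 excess over €198,100 is €5,404; credit = €5,700 − €5,404 = €296.
Lost: €436 − €296 = €140.

€140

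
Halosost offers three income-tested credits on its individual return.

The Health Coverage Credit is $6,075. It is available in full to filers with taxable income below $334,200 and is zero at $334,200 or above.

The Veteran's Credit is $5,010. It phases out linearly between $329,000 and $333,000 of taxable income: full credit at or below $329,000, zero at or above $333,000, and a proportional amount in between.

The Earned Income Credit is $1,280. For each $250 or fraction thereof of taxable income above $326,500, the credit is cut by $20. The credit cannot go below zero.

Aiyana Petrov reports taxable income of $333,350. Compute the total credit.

Health Coverage Credit: $333,350 is below the $334,200 cutoff, so the full $6,075 applies.
Veteran's Credit: $333,350 is at or above $333,000, so the credit is $0.
Earned Income Credit: income exceeds $326,500 by $6,850, which is 28 full-or-partial $250 increments; reduction = 28 × $20 = $560, leaving $720.
Total: $6,075 + $0 + $720 = $6,795.

$6,795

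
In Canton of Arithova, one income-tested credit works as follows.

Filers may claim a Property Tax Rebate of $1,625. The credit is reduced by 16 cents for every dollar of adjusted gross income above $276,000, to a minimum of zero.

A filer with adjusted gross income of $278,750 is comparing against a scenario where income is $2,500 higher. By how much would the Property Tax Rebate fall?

At $278,750 — 16% of the $2,750 excess over $276,000 is $440; credit = $1,625 − $440 = $1,185.
At $281,250 — 16% of the $5,250 excess over $276,000 is $840; credit = $1,625 − $840 = $785.
Lost: $1,185 − $785 = $400.

$400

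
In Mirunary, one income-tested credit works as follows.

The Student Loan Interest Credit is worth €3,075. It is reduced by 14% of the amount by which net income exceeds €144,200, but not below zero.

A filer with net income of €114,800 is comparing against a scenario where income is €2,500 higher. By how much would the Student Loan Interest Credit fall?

€0

At €114,800 — €114,800 is at or below the €144,200 threshold, so the full €3,075 applies.
At €117,300 — €117,300 is at or below the €144,200 threshold, so the full €3,075 applies.
Lost: €3,075 − €3,075 = €0.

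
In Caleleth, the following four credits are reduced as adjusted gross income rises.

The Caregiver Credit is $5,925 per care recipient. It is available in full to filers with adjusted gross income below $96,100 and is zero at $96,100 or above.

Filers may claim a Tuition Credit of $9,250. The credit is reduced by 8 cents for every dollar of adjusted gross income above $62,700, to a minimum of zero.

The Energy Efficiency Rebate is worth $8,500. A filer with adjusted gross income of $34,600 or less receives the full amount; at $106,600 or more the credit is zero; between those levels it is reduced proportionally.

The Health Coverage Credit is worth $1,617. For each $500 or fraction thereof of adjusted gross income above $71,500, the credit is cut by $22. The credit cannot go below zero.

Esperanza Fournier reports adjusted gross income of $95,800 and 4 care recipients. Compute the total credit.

$32,116

Caregiver Credit: base = 4 × $5,925 = $23,700. $95,800 is below the $96,100 cutoff, so the full $23,700 applies.
Tuition Credit: 8% of the $33,100 excess over $62,700 is $2,648; credit = $9,250 − $2,648 = $6,602.
Energy Efficiency Rebate: $95,800 is $61,200 into a $72,000 phase-out range, leaving 10,800/72,000 of the credit: $8,500 × 10,800/72,000 = $1,275.
Health Coverage Credit: income exceeds $71,500 by $24,300, which is 49 full-or-partial $500 increments; reduction = 49 × $22 = $1,078, leaving $539.
Total: $23,700 + $6,602 + $1,275 + $539 = $32,116.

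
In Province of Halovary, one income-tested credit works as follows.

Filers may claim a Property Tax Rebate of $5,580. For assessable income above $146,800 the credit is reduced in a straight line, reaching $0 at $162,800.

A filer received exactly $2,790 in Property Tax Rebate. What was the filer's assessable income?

$154,800

$2,790 is 2,790/5,580 of the full $5,580, so 2,790/5,580 of the $16,000 range has been used: income = $146,800 + $16,000 × 2,790/5,580 = $154,800.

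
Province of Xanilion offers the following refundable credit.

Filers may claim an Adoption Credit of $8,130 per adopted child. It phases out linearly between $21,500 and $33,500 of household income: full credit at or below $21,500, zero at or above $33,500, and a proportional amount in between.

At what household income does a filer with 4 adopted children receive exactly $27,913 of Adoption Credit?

$23,200

Full credit = 4 × $8,130 = $32,520.
$27,913 is 27,913/32,520 of the full $32,520, so 4,607/32,520 of the $12,000 range has been used: income = $21,500 + $12,000 × 4,607/32,520 = $23,200.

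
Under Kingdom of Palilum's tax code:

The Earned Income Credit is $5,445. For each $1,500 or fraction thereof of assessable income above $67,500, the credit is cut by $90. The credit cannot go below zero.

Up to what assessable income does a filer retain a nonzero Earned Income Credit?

After 60 increments the reduction is 60 × $90 = $5,400, leaving $45; one more increment wipes it out. Increment 60 ends at excess 60 × $1,500 = $90,000, so the highest qualifying income is $67,500 + $90,000 = $157,500.

$157,500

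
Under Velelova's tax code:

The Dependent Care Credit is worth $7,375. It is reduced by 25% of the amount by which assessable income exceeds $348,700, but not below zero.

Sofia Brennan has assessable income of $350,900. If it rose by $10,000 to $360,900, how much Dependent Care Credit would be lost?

At $350,900 — 25% of the $2,200 excess over $348,700 is $550; credit = $7,375 − $550 = $6,825.
At $360,900 — 25% of the $12,200 excess over $348,700 is $3,050; credit = $7,375 − $3,050 = $4,325.
Lost: $6,825 − $4,325 = $2,500.

$2,500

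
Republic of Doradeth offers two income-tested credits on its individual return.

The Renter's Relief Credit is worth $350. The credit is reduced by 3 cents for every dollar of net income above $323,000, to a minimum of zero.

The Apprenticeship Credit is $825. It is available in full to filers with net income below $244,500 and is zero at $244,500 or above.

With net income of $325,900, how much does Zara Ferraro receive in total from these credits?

$263

Renter's Relief Credit: 3% of the $2,900 excess over $323,000 is $87; credit = $350 − $87 = $263.
Apprenticeship Credit: $325,900 meets or exceeds the $244,500 cutoff, so the credit is $0.
Total: $263 + $0 = $263.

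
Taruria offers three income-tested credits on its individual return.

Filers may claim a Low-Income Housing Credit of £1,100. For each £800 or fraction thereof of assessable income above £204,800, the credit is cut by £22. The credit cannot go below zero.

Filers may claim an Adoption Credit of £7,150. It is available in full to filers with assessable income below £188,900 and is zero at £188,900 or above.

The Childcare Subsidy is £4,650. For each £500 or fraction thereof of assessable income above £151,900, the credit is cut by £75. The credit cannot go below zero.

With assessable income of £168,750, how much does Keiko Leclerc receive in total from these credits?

Low-Income Housing Credit: £168,750 is at or below the £204,800 threshold, so the full £1,100 applies.
Adoption Credit: £168,750 is below the £188,900 cutoff, so the full £7,150 applies.
Childcare Subsidy: income exceeds £151,900 by £16,850, which is 34 full-or-partial £500 increments; reduction = 34 × £75 = £2,550, leaving £2,100.
Total: £1,100 + £7,150 + £2,100 = £10,350.

£10,350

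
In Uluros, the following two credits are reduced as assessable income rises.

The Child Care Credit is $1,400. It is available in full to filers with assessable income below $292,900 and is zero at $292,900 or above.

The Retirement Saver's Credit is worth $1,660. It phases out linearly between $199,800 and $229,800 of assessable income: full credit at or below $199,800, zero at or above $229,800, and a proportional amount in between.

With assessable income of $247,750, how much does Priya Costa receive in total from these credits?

$1,400

Child Care Credit: $247,750 is below the $292,900 cutoff, so the full $1,400 applies.
Retirement Saver's Credit: $247,750 is at or above $229,800, so the credit is $0.
Total: $1,400 + $0 = $1,400.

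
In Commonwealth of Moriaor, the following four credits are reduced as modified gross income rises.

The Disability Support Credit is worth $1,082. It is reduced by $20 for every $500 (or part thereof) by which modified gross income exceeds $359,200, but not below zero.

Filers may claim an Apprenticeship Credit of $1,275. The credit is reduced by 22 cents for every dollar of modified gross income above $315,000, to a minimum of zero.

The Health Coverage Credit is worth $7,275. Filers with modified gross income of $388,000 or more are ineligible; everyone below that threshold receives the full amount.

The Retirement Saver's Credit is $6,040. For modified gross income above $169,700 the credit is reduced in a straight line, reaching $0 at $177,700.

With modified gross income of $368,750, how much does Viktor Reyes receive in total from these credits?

$7,957

Disability Support Credit: income exceeds $359,200 by $9,550, which is 20 full-or-partial $500 increments; reduction = 20 × $20 = $400, leaving $682.
Apprenticeship Credit: 22% of the $53,750 excess over $315,000 is $11,825 ≥ base, so the credit is $0.
Health Coverage Credit: $368,750 is below the $388,000 cutoff, so the full $7,275 applies.
Retirement Saver's Credit: $368,750 is at or above $177,700, so the credit is $0.
Total: $682 + $0 + $7,275 + $0 = $7,957.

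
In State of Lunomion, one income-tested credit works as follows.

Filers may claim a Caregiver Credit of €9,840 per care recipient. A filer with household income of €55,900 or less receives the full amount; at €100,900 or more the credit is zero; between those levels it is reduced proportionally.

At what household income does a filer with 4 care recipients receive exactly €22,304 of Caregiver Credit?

Full credit = 4 × €9,840 = €39,360.
€22,304 is 22,304/39,360 of the full €39,360, so 17,056/39,360 of the €45,000 range has been used: income = €55,900 + €45,000 × 17,056/39,360 = €75,400.

€75,400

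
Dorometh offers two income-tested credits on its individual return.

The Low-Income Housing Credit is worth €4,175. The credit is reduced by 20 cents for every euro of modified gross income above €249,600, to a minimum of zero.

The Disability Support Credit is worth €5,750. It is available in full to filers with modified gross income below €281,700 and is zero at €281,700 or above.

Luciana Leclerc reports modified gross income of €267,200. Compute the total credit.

Low-Income Housing Credit: 20% of the €17,600 excess over €249,600 is €3,520; credit = €4,175 − €3,520 = €655.
Disability Support Credit: €267,200 is below the €281,700 cutoff, so the full €5,750 applies.
Total: €655 + €5,750 = €6,405.

€6,405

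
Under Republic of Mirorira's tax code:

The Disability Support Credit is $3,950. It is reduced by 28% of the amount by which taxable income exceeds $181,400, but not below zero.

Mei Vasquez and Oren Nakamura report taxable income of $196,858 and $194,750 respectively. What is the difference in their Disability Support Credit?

$212

Mei ($196,858): Disability Support Credit: 28% of the $15,458 excess over $181,400 is $4,328.24 ≥ base, so the credit is $0.
Oren ($194,750): Disability Support Credit: 28% of the $13,350 excess over $181,400 is $3,738; credit = $3,950 − $3,738 = $212.
Difference: |$0 − $212| = $212.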